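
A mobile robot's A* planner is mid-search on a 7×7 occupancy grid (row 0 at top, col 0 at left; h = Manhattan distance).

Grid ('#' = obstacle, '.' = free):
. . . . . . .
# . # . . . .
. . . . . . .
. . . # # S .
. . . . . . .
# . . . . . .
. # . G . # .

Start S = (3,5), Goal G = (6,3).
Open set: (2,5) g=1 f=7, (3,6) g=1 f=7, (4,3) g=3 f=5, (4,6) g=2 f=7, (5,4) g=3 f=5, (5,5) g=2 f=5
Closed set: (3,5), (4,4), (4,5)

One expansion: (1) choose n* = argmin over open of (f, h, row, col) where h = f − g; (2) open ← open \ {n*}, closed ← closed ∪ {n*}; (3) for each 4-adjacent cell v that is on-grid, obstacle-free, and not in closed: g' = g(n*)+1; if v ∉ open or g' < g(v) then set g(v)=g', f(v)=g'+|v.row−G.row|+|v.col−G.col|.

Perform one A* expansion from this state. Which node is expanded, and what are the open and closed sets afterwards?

expanded=(4,3); open=[(2,5) g=1 f=7, (3,6) g=1 f=7, (4,2) g=4 f=7, (4,6) g=2 f=7, (5,3) g=4 f=5, (5,4) g=3 f=5, (5,5) g=2 f=5]; closed=[(3,5), (4,3), (4,4), (4,5)]

step 1: expand (4,3) (f=5, h=2) → closed; open now [(2,5) g=1 f=7, (3,6) g=1 f=7, (4,2) g=4 f=7, (4,6) g=2 f=7, (5,3) g=4 f=5, (5,4) g=3 f=5, (5,5) g=2 f=5]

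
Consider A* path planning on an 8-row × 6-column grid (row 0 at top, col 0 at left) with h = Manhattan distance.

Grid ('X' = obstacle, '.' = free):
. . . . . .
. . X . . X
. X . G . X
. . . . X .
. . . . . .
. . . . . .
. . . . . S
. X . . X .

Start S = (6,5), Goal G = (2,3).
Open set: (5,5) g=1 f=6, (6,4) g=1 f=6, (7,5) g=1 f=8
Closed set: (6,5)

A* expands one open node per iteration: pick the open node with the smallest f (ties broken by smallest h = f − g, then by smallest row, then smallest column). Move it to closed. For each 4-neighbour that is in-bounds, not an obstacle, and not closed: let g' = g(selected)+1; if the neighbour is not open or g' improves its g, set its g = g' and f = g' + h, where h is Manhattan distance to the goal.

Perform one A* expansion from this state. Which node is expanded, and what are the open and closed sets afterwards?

step 1: expand (5,5) (f=6, h=5) → closed; open now [(4,5) g=2 f=6, (5,4) g=2 f=6, (6,4) g=1 f=6, (7,5) g=1 f=8]

expanded=(5,5); open=[(4,5) g=2 f=6, (5,4) g=2 f=6, (6,4) g=1 f=6, (7,5) g=1 f=8]; closed=[(5,5), (6,5)]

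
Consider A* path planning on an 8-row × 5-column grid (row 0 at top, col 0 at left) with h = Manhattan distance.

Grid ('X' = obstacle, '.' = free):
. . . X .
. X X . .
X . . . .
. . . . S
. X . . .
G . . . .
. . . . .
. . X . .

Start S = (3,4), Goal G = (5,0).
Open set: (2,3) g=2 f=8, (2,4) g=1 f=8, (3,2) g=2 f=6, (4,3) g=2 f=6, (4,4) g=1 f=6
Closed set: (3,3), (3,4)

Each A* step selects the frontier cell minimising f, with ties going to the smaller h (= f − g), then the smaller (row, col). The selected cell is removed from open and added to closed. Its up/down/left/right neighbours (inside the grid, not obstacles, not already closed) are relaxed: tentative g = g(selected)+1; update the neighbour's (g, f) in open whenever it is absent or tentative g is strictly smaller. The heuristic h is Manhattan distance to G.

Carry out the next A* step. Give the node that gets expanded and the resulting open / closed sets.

expanded=(3,2); open=[(2,2) g=3 f=8, (2,3) g=2 f=8, (2,4) g=1 f=8, (3,1) g=3 f=6, (4,2) g=3 f=6, (4,3) g=2 f=6, (4,4) g=1 f=6]; closed=[(3,2), (3,3), (3,4)]

step 1: expand (3,2) (f=6, h=4) → closed; open now [(2,2) g=3 f=8, (2,3) g=2 f=8, (2,4) g=1 f=8, (3,1) g=3 f=6, (4,2) g=3 f=6, (4,3) g=2 f=6, (4,4) g=1 f=6]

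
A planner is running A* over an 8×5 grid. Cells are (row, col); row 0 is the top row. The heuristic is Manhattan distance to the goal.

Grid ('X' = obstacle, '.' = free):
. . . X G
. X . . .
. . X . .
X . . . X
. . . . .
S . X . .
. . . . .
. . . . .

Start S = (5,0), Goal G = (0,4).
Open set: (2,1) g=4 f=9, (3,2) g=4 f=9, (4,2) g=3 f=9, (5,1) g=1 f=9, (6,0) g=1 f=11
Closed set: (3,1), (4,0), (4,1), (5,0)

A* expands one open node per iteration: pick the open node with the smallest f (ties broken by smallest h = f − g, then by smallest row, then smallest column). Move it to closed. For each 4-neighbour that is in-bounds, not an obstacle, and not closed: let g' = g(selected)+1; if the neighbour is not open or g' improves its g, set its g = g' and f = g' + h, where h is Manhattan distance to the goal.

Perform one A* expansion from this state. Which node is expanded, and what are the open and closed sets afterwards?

expanded=(2,1); open=[(2,0) g=5 f=11, (3,2) g=4 f=9, (4,2) g=3 f=9, (5,1) g=1 f=9, (6,0) g=1 f=11]; closed=[(2,1), (3,1), (4,0), (4,1), (5,0)]

step 1: expand (2,1) (f=9, h=5) → closed; open now [(2,0) g=5 f=11, (3,2) g=4 f=9, (4,2) g=3 f=9, (5,1) g=1 f=9, (6,0) g=1 f=11]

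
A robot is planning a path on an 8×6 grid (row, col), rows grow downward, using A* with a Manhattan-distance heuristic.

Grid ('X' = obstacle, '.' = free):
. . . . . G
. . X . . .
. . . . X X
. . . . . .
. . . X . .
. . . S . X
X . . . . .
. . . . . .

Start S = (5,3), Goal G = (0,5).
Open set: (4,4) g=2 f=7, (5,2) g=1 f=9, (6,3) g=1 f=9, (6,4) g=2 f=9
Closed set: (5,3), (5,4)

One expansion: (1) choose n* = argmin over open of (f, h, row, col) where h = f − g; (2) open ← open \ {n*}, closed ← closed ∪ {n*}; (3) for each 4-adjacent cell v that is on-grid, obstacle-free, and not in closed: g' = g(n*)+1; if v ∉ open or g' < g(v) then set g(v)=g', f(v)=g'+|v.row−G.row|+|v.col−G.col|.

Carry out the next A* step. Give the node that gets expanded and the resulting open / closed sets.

expanded=(4,4); open=[(3,4) g=3 f=7, (4,5) g=3 f=7, (5,2) g=1 f=9, (6,3) g=1 f=9, (6,4) g=2 f=9]; closed=[(4,4), (5,3), (5,4)]

step 1: expand (4,4) (f=7, h=5) → closed; open now [(3,4) g=3 f=7, (4,5) g=3 f=7, (5,2) g=1 f=9, (6,3) g=1 f=9, (6,4) g=2 f=9]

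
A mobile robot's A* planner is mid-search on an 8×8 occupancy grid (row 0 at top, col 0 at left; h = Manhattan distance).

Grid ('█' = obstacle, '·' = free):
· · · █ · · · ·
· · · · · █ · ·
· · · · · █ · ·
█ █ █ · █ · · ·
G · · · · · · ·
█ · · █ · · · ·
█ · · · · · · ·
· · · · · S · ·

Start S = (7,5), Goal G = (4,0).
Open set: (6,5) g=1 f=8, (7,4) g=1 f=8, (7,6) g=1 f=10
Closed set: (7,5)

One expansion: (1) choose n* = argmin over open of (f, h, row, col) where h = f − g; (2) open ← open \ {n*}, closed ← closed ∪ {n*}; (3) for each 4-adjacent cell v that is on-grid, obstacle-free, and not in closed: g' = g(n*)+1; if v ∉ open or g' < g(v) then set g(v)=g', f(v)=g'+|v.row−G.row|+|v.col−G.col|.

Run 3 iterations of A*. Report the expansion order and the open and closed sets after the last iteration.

step 1: expand (6,5) (f=8, h=7) → closed; open now [(5,5) g=2 f=8, (6,4) g=2 f=8, (6,6) g=2 f=10, (7,4) g=1 f=8, (7,6) g=1 f=10]
step 2: expand (5,5) (f=8, h=6) → closed; open now [(4,5) g=3 f=8, (5,4) g=3 f=8, (5,6) g=3 f=10, (6,4) g=2 f=8, (6,6) g=2 f=10, (7,4) g=1 f=8, (7,6) g=1 f=10]
step 3: expand (4,5) (f=8, h=5) → closed; open now [(3,5) g=4 f=10, (4,4) g=4 f=8, (4,6) g=4 f=10, (5,4) g=3 f=8, (5,6) g=3 f=10, (6,4) g=2 f=8, (6,6) g=2 f=10, (7,4) g=1 f=8, (7,6) g=1 f=10]

order=[(6,5) → (5,5) → (4,5)]; open=[(3,5) g=4 f=10, (4,4) g=4 f=8, (4,6) g=4 f=10, (5,4) g=3 f=8, (5,6) g=3 f=10, (6,4) g=2 f=8, (6,6) g=2 f=10, (7,4) g=1 f=8, (7,6) g=1 f=10]; closed=[(4,5), (5,5), (6,5), (7,5)]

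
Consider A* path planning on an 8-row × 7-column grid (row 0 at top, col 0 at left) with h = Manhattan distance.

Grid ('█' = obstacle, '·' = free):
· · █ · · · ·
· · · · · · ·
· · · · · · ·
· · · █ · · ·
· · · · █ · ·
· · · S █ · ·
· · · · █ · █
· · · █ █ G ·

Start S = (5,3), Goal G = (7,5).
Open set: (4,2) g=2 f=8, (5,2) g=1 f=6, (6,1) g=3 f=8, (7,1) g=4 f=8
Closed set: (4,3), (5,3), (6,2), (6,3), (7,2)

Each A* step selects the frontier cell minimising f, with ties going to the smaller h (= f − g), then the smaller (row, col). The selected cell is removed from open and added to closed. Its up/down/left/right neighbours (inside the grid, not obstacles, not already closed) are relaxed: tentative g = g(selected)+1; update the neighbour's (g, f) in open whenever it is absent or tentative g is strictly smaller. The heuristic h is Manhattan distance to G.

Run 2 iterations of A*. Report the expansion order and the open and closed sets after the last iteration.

step 1: expand (5,2) (f=6, h=5) → closed; open now [(4,2) g=2 f=8, (5,1) g=2 f=8, (6,1) g=3 f=8, (7,1) g=4 f=8]
step 2: expand (7,1) (f=8, h=4) → closed; open now [(4,2) g=2 f=8, (5,1) g=2 f=8, (6,1) g=3 f=8, (7,0) g=5 f=10]

order=[(5,2) → (7,1)]; open=[(4,2) g=2 f=8, (5,1) g=2 f=8, (6,1) g=3 f=8, (7,0) g=5 f=10]; closed=[(4,3), (5,2), (5,3), (6,2), (6,3), (7,1), (7,2)]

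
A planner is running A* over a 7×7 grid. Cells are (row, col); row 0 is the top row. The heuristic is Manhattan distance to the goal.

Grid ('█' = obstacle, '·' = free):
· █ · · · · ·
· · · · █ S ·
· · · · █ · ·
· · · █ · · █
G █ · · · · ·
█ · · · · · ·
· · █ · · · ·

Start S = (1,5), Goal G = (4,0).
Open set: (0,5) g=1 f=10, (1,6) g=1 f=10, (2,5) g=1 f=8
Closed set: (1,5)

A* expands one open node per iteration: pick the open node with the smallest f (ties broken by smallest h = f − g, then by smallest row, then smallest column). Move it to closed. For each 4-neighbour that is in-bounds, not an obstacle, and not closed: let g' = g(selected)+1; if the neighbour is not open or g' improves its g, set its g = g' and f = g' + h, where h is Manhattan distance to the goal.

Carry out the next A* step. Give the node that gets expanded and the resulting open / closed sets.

step 1: expand (2,5) (f=8, h=7) → closed; open now [(0,5) g=1 f=10, (1,6) g=1 f=10, (2,6) g=2 f=10, (3,5) g=2 f=8]

expanded=(2,5); open=[(0,5) g=1 f=10, (1,6) g=1 f=10, (2,6) g=2 f=10, (3,5) g=2 f=8]; closed=[(1,5), (2,5)]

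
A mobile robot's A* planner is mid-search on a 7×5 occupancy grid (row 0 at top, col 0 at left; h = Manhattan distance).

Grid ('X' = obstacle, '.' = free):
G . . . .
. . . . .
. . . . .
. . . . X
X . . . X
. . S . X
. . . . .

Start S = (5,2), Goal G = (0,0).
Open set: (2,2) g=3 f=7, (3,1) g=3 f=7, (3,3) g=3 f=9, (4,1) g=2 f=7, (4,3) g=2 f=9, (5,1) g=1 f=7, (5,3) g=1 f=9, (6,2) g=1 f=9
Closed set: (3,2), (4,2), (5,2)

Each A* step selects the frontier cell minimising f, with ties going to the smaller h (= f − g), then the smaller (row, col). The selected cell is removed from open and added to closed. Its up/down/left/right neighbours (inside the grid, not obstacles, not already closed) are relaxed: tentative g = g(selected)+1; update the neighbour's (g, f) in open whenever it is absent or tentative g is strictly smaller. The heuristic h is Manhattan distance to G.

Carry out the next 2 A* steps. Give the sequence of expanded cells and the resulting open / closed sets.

order=[(2,2) → (1,2)]; open=[(0,2) g=5 f=7, (1,1) g=5 f=7, (1,3) g=5 f=9, (2,1) g=4 f=7, (2,3) g=4 f=9, (3,1) g=3 f=7, (3,3) g=3 f=9, (4,1) g=2 f=7, (4,3) g=2 f=9, (5,1) g=1 f=7, (5,3) g=1 f=9, (6,2) g=1 f=9]; closed=[(1,2), (2,2), (3,2), (4,2), (5,2)]

step 1: expand (2,2) (f=7, h=4) → closed; open now [(1,2) g=4 f=7, (2,1) g=4 f=7, (2,3) g=4 f=9, (3,1) g=3 f=7, (3,3) g=3 f=9, (4,1) g=2 f=7, (4,3) g=2 f=9, (5,1) g=1 f=7, (5,3) g=1 f=9, (6,2) g=1 f=9]
step 2: expand (1,2) (f=7, h=3) → closed; open now [(0,2) g=5 f=7, (1,1) g=5 f=7, (1,3) g=5 f=9, (2,1) g=4 f=7, (2,3) g=4 f=9, (3,1) g=3 f=7, (3,3) g=3 f=9, (4,1) g=2 f=7, (4,3) g=2 f=9, (5,1) g=1 f=7, (5,3) g=1 f=9, (6,2) g=1 f=9]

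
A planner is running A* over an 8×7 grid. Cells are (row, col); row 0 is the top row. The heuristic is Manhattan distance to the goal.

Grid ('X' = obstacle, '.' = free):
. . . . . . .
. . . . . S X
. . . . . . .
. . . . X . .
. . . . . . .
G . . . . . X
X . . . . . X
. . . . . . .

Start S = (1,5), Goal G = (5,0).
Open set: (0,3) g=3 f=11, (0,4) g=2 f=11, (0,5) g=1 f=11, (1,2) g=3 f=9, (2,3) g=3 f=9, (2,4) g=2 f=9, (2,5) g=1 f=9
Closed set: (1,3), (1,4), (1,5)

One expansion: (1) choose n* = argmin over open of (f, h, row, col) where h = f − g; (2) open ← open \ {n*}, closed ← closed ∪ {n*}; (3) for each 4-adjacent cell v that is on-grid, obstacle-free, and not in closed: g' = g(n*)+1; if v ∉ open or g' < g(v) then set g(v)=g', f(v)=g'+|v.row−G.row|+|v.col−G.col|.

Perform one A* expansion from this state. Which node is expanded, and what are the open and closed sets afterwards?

step 1: expand (1,2) (f=9, h=6) → closed; open now [(0,2) g=4 f=11, (0,3) g=3 f=11, (0,4) g=2 f=11, (0,5) g=1 f=11, (1,1) g=4 f=9, (2,2) g=4 f=9, (2,3) g=3 f=9, (2,4) g=2 f=9, (2,5) g=1 f=9]

expanded=(1,2); open=[(0,2) g=4 f=11, (0,3) g=3 f=11, (0,4) g=2 f=11, (0,5) g=1 f=11, (1,1) g=4 f=9, (2,2) g=4 f=9, (2,3) g=3 f=9, (2,4) g=2 f=9, (2,5) g=1 f=9]; closed=[(1,2), (1,3), (1,4), (1,5)]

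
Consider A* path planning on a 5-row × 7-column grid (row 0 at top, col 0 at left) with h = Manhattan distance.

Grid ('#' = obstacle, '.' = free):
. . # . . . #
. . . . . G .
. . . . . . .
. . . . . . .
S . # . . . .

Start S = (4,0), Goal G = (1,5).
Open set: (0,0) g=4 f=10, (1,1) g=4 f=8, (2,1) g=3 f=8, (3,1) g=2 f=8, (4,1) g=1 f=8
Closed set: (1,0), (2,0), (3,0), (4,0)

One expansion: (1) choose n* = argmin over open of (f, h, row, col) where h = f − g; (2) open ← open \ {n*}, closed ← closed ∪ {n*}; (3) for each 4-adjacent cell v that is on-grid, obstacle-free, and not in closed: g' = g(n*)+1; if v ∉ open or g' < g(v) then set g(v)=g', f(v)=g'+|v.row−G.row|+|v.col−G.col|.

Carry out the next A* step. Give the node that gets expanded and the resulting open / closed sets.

step 1: expand (1,1) (f=8, h=4) → closed; open now [(0,0) g=4 f=10, (0,1) g=5 f=10, (1,2) g=5 f=8, (2,1) g=3 f=8, (3,1) g=2 f=8, (4,1) g=1 f=8]

expanded=(1,1); open=[(0,0) g=4 f=10, (0,1) g=5 f=10, (1,2) g=5 f=8, (2,1) g=3 f=8, (3,1) g=2 f=8, (4,1) g=1 f=8]; closed=[(1,0), (1,1), (2,0), (3,0), (4,0)]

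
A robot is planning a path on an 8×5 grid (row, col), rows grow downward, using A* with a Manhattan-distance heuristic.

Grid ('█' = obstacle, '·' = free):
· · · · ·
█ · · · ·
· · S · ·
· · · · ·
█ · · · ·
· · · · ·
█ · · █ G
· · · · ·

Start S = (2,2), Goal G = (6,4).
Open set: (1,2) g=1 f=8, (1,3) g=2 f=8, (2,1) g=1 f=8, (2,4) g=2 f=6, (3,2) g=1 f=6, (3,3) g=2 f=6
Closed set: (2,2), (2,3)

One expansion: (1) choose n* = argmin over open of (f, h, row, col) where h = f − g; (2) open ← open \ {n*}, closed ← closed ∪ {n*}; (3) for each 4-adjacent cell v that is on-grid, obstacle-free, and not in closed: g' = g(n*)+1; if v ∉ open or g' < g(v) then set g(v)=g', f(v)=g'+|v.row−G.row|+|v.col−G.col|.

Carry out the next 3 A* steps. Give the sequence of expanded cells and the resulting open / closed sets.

order=[(2,4) → (3,4) → (4,4)]; open=[(1,2) g=1 f=8, (1,3) g=2 f=8, (1,4) g=3 f=8, (2,1) g=1 f=8, (3,2) g=1 f=6, (3,3) g=2 f=6, (4,3) g=5 f=8, (5,4) g=5 f=6]; closed=[(2,2), (2,3), (2,4), (3,4), (4,4)]

step 1: expand (2,4) (f=6, h=4) → closed; open now [(1,2) g=1 f=8, (1,3) g=2 f=8, (1,4) g=3 f=8, (2,1) g=1 f=8, (3,2) g=1 f=6, (3,3) g=2 f=6, (3,4) g=3 f=6]
step 2: expand (3,4) (f=6, h=3) → closed; open now [(1,2) g=1 f=8, (1,3) g=2 f=8, (1,4) g=3 f=8, (2,1) g=1 f=8, (3,2) g=1 f=6, (3,3) g=2 f=6, (4,4) g=4 f=6]
step 3: expand (4,4) (f=6, h=2) → closed; open now [(1,2) g=1 f=8, (1,3) g=2 f=8, (1,4) g=3 f=8, (2,1) g=1 f=8, (3,2) g=1 f=6, (3,3) g=2 f=6, (4,3) g=5 f=8, (5,4) g=5 f=6]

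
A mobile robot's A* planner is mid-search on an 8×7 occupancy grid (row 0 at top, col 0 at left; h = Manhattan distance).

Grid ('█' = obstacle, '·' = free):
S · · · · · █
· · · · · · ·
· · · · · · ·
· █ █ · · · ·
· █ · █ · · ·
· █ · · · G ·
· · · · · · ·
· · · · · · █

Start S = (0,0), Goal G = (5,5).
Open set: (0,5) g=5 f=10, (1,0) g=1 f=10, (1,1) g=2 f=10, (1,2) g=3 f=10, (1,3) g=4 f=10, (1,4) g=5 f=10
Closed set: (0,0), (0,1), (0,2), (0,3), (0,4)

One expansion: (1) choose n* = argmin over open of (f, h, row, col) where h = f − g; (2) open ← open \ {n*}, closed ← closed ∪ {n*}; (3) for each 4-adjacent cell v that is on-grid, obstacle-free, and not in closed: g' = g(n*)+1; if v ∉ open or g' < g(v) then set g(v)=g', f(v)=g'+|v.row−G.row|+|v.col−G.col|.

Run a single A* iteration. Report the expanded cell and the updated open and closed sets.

expanded=(0,5); open=[(1,0) g=1 f=10, (1,1) g=2 f=10, (1,2) g=3 f=10, (1,3) g=4 f=10, (1,4) g=5 f=10, (1,5) g=6 f=10]; closed=[(0,0), (0,1), (0,2), (0,3), (0,4), (0,5)]

step 1: expand (0,5) (f=10, h=5) → closed; open now [(1,0) g=1 f=10, (1,1) g=2 f=10, (1,2) g=3 f=10, (1,3) g=4 f=10, (1,4) g=5 f=10, (1,5) g=6 f=10]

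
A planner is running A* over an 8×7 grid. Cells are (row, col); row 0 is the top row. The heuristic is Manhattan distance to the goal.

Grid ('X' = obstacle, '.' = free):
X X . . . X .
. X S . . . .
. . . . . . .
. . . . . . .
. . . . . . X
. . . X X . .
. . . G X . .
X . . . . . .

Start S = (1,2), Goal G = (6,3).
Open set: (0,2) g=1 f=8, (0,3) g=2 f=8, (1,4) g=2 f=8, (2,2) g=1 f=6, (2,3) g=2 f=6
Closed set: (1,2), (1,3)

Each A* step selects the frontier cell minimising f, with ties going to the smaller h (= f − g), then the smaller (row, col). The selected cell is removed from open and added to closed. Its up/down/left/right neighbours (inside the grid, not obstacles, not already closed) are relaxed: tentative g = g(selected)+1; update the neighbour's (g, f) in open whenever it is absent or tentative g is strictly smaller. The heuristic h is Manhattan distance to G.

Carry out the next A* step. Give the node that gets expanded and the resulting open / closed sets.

step 1: expand (2,3) (f=6, h=4) → closed; open now [(0,2) g=1 f=8, (0,3) g=2 f=8, (1,4) g=2 f=8, (2,2) g=1 f=6, (2,4) g=3 f=8, (3,3) g=3 f=6]

expanded=(2,3); open=[(0,2) g=1 f=8, (0,3) g=2 f=8, (1,4) g=2 f=8, (2,2) g=1 f=6, (2,4) g=3 f=8, (3,3) g=3 f=6]; closed=[(1,2), (1,3), (2,3)]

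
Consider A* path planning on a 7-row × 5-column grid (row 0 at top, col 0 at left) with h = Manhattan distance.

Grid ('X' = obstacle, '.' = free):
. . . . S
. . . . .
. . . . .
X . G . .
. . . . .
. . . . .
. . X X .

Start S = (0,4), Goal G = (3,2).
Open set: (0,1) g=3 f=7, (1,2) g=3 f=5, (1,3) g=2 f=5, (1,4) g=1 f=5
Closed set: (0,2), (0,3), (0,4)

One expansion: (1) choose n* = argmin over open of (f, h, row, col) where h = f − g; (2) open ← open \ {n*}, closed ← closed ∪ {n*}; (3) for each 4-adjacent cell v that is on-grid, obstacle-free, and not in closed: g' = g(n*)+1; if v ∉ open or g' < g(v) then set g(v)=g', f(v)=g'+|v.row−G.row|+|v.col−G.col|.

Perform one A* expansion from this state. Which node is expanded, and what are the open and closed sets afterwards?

step 1: expand (1,2) (f=5, h=2) → closed; open now [(0,1) g=3 f=7, (1,1) g=4 f=7, (1,3) g=2 f=5, (1,4) g=1 f=5, (2,2) g=4 f=5]

expanded=(1,2); open=[(0,1) g=3 f=7, (1,1) g=4 f=7, (1,3) g=2 f=5, (1,4) g=1 f=5, (2,2) g=4 f=5]; closed=[(0,2), (0,3), (0,4), (1,2)]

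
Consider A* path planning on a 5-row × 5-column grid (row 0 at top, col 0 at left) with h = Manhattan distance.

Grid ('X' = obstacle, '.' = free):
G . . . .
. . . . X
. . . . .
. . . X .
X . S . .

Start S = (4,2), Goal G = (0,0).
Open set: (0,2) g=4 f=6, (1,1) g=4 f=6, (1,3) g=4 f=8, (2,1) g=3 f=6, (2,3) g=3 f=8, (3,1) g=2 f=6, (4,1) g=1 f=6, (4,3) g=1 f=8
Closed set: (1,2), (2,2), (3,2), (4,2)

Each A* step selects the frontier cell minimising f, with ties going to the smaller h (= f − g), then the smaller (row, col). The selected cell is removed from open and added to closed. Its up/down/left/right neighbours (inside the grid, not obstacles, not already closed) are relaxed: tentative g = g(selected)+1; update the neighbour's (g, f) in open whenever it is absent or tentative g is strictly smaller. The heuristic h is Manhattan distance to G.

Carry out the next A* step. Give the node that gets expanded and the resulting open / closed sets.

expanded=(0,2); open=[(0,1) g=5 f=6, (0,3) g=5 f=8, (1,1) g=4 f=6, (1,3) g=4 f=8, (2,1) g=3 f=6, (2,3) g=3 f=8, (3,1) g=2 f=6, (4,1) g=1 f=6, (4,3) g=1 f=8]; closed=[(0,2), (1,2), (2,2), (3,2), (4,2)]

step 1: expand (0,2) (f=6, h=2) → closed; open now [(0,1) g=5 f=6, (0,3) g=5 f=8, (1,1) g=4 f=6, (1,3) g=4 f=8, (2,1) g=3 f=6, (2,3) g=3 f=8, (3,1) g=2 f=6, (4,1) g=1 f=6, (4,3) g=1 f=8]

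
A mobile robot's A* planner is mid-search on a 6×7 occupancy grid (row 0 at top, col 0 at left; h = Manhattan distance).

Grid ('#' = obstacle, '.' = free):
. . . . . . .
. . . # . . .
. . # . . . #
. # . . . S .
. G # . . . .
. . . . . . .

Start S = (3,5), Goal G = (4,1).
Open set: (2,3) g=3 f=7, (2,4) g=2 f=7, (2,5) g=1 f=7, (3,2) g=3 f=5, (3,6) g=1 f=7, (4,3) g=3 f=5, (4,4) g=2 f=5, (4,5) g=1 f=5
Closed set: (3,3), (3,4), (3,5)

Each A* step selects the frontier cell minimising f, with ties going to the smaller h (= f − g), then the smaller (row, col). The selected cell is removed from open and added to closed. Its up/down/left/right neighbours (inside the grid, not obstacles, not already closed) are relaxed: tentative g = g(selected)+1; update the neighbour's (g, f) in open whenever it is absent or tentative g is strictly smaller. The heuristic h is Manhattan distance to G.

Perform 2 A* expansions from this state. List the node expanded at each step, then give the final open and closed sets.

order=[(3,2) → (4,3)]; open=[(2,3) g=3 f=7, (2,4) g=2 f=7, (2,5) g=1 f=7, (3,6) g=1 f=7, (4,4) g=2 f=5, (4,5) g=1 f=5, (5,3) g=4 f=7]; closed=[(3,2), (3,3), (3,4), (3,5), (4,3)]

step 1: expand (3,2) (f=5, h=2) → closed; open now [(2,3) g=3 f=7, (2,4) g=2 f=7, (2,5) g=1 f=7, (3,6) g=1 f=7, (4,3) g=3 f=5, (4,4) g=2 f=5, (4,5) g=1 f=5]
step 2: expand (4,3) (f=5, h=2) → closed; open now [(2,3) g=3 f=7, (2,4) g=2 f=7, (2,5) g=1 f=7, (3,6) g=1 f=7, (4,4) g=2 f=5, (4,5) g=1 f=5, (5,3) g=4 f=7]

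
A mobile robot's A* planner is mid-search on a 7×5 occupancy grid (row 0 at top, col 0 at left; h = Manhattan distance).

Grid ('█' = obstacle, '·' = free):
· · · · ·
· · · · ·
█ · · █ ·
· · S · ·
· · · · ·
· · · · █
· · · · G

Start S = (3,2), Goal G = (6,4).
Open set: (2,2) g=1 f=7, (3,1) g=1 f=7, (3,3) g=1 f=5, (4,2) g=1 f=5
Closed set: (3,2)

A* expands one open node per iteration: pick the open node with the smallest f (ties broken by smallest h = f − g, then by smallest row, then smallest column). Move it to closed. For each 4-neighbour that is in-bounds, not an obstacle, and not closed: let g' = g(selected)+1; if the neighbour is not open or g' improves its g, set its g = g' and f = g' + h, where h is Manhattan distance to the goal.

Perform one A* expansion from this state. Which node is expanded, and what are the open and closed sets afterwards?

step 1: expand (3,3) (f=5, h=4) → closed; open now [(2,2) g=1 f=7, (3,1) g=1 f=7, (3,4) g=2 f=5, (4,2) g=1 f=5, (4,3) g=2 f=5]

expanded=(3,3); open=[(2,2) g=1 f=7, (3,1) g=1 f=7, (3,4) g=2 f=5, (4,2) g=1 f=5, (4,3) g=2 f=5]; closed=[(3,2), (3,3)]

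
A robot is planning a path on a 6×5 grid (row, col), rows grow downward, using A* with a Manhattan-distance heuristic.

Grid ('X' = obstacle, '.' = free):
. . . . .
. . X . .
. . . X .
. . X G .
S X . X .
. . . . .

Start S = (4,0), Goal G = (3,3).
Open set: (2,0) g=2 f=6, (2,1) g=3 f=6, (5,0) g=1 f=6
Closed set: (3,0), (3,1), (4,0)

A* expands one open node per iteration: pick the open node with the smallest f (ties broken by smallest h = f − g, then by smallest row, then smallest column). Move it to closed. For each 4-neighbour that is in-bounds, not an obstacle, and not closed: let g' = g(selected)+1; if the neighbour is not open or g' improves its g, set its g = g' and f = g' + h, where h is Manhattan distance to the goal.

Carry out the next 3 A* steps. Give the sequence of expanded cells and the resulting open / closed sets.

order=[(2,1) → (2,2) → (2,0)]; open=[(1,0) g=3 f=8, (1,1) g=4 f=8, (5,0) g=1 f=6]; closed=[(2,0), (2,1), (2,2), (3,0), (3,1), (4,0)]

step 1: expand (2,1) (f=6, h=3) → closed; open now [(1,1) g=4 f=8, (2,0) g=2 f=6, (2,2) g=4 f=6, (5,0) g=1 f=6]
step 2: expand (2,2) (f=6, h=2) → closed; open now [(1,1) g=4 f=8, (2,0) g=2 f=6, (5,0) g=1 f=6]
step 3: expand (2,0) (f=6, h=4) → closed; open now [(1,0) g=3 f=8, (1,1) g=4 f=8, (5,0) g=1 f=6]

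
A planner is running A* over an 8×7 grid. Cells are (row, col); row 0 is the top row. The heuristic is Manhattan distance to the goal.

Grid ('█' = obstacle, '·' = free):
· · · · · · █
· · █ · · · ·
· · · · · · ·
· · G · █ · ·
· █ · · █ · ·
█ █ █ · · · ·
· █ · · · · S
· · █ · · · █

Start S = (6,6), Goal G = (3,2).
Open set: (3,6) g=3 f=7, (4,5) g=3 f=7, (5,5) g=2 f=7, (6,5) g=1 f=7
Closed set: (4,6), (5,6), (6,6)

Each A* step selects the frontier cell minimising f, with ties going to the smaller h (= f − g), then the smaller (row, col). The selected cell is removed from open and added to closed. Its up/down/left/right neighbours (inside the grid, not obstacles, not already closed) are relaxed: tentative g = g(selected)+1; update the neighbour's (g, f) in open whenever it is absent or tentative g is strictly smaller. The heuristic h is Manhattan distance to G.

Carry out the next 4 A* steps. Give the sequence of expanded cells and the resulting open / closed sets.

order=[(3,6) → (3,5) → (4,5) → (5,5)]; open=[(2,5) g=5 f=9, (2,6) g=4 f=9, (5,4) g=3 f=7, (6,5) g=1 f=7]; closed=[(3,5), (3,6), (4,5), (4,6), (5,5), (5,6), (6,6)]

step 1: expand (3,6) (f=7, h=4) → closed; open now [(2,6) g=4 f=9, (3,5) g=4 f=7, (4,5) g=3 f=7, (5,5) g=2 f=7, (6,5) g=1 f=7]
step 2: expand (3,5) (f=7, h=3) → closed; open now [(2,5) g=5 f=9, (2,6) g=4 f=9, (4,5) g=3 f=7, (5,5) g=2 f=7, (6,5) g=1 f=7]
step 3: expand (4,5) (f=7, h=4) → closed; open now [(2,5) g=5 f=9, (2,6) g=4 f=9, (5,5) g=2 f=7, (6,5) g=1 f=7]
step 4: expand (5,5) (f=7, h=5) → closed; open now [(2,5) g=5 f=9, (2,6) g=4 f=9, (5,4) g=3 f=7, (6,5) g=1 f=7]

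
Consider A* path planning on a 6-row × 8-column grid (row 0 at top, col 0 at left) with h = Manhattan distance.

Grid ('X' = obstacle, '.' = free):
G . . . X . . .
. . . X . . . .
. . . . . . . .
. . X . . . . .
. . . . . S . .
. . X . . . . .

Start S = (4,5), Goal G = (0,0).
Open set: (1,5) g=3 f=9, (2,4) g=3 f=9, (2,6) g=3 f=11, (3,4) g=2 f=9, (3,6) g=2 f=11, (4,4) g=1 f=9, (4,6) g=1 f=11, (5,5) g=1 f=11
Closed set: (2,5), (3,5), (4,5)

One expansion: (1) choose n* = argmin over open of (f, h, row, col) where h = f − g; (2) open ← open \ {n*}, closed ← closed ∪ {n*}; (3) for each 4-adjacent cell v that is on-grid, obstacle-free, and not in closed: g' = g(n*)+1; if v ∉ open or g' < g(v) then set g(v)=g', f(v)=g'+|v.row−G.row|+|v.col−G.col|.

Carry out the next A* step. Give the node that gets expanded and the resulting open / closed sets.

step 1: expand (1,5) (f=9, h=6) → closed; open now [(0,5) g=4 f=9, (1,4) g=4 f=9, (1,6) g=4 f=11, (2,4) g=3 f=9, (2,6) g=3 f=11, (3,4) g=2 f=9, (3,6) g=2 f=11, (4,4) g=1 f=9, (4,6) g=1 f=11, (5,5) g=1 f=11]

expanded=(1,5); open=[(0,5) g=4 f=9, (1,4) g=4 f=9, (1,6) g=4 f=11, (2,4) g=3 f=9, (2,6) g=3 f=11, (3,4) g=2 f=9, (3,6) g=2 f=11, (4,4) g=1 f=9, (4,6) g=1 f=11, (5,5) g=1 f=11]; closed=[(1,5), (2,5), (3,5), (4,5)]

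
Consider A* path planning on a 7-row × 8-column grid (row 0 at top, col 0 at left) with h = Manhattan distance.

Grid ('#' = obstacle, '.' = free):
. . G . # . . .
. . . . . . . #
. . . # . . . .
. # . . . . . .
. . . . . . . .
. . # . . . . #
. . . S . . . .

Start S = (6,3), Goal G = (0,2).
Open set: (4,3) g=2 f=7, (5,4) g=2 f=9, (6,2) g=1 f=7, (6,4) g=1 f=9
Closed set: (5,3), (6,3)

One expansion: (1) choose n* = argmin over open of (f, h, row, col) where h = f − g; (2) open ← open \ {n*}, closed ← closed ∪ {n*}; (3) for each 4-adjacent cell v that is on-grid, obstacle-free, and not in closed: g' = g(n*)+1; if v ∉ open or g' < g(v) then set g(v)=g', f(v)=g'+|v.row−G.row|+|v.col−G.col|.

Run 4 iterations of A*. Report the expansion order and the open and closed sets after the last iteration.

order=[(4,3) → (3,3) → (3,2) → (2,2)]; open=[(1,2) g=6 f=7, (2,1) g=6 f=9, (3,4) g=4 f=9, (4,2) g=3 f=7, (4,4) g=3 f=9, (5,4) g=2 f=9, (6,2) g=1 f=7, (6,4) g=1 f=9]; closed=[(2,2), (3,2), (3,3), (4,3), (5,3), (6,3)]

step 1: expand (4,3) (f=7, h=5) → closed; open now [(3,3) g=3 f=7, (4,2) g=3 f=7, (4,4) g=3 f=9, (5,4) g=2 f=9, (6,2) g=1 f=7, (6,4) g=1 f=9]
step 2: expand (3,3) (f=7, h=4) → closed; open now [(3,2) g=4 f=7, (3,4) g=4 f=9, (4,2) g=3 f=7, (4,4) g=3 f=9, (5,4) g=2 f=9, (6,2) g=1 f=7, (6,4) g=1 f=9]
step 3: expand (3,2) (f=7, h=3) → closed; open now [(2,2) g=5 f=7, (3,4) g=4 f=9, (4,2) g=3 f=7, (4,4) g=3 f=9, (5,4) g=2 f=9, (6,2) g=1 f=7, (6,4) g=1 f=9]
step 4: expand (2,2) (f=7, h=2) → closed; open now [(1,2) g=6 f=7, (2,1) g=6 f=9, (3,4) g=4 f=9, (4,2) g=3 f=7, (4,4) g=3 f=9, (5,4) g=2 f=9, (6,2) g=1 f=7, (6,4) g=1 f=9]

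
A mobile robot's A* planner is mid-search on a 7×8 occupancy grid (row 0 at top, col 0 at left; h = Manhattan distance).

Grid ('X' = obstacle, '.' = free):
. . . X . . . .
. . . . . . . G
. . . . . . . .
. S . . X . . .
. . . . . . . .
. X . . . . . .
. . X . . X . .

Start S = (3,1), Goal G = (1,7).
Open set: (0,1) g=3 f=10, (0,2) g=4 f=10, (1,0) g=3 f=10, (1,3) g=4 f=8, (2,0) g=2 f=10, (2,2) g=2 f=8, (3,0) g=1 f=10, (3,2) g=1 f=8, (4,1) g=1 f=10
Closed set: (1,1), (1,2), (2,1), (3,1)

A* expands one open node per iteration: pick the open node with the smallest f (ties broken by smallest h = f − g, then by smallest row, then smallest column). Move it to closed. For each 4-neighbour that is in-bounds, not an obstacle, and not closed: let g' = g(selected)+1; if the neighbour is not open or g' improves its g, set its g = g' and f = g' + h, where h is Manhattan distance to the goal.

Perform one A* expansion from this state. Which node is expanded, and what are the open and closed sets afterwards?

expanded=(1,3); open=[(0,1) g=3 f=10, (0,2) g=4 f=10, (1,0) g=3 f=10, (1,4) g=5 f=8, (2,0) g=2 f=10, (2,2) g=2 f=8, (2,3) g=5 f=10, (3,0) g=1 f=10, (3,2) g=1 f=8, (4,1) g=1 f=10]; closed=[(1,1), (1,2), (1,3), (2,1), (3,1)]

step 1: expand (1,3) (f=8, h=4) → closed; open now [(0,1) g=3 f=10, (0,2) g=4 f=10, (1,0) g=3 f=10, (1,4) g=5 f=8, (2,0) g=2 f=10, (2,2) g=2 f=8, (2,3) g=5 f=10, (3,0) g=1 f=10, (3,2) g=1 f=8, (4,1) g=1 f=10]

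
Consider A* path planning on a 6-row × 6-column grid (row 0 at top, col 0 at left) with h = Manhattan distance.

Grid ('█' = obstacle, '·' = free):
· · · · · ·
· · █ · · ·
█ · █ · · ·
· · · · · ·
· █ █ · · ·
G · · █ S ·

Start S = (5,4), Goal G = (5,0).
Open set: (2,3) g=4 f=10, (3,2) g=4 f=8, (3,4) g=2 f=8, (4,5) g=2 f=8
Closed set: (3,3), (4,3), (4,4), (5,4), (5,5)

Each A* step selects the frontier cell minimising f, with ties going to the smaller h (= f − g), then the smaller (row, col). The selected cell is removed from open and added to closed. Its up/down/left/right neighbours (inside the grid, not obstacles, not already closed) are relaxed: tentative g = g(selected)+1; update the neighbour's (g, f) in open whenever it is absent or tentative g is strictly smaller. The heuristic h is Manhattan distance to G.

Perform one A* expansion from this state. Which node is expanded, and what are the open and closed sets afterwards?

step 1: expand (3,2) (f=8, h=4) → closed; open now [(2,3) g=4 f=10, (3,1) g=5 f=8, (3,4) g=2 f=8, (4,5) g=2 f=8]

expanded=(3,2); open=[(2,3) g=4 f=10, (3,1) g=5 f=8, (3,4) g=2 f=8, (4,5) g=2 f=8]; closed=[(3,2), (3,3), (4,3), (4,4), (5,4), (5,5)]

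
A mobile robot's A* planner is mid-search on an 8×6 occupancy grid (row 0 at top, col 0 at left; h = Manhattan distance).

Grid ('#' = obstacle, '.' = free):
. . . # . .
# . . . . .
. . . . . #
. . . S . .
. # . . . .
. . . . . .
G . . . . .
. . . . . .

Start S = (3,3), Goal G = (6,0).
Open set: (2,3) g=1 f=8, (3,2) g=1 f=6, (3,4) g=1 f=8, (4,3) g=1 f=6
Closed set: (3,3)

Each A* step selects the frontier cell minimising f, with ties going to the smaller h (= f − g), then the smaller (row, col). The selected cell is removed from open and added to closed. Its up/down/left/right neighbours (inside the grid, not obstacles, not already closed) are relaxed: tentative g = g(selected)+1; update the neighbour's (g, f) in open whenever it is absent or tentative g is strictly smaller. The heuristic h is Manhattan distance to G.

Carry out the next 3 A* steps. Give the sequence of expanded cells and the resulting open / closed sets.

step 1: expand (3,2) (f=6, h=5) → closed; open now [(2,2) g=2 f=8, (2,3) g=1 f=8, (3,1) g=2 f=6, (3,4) g=1 f=8, (4,2) g=2 f=6, (4,3) g=1 f=6]
step 2: expand (3,1) (f=6, h=4) → closed; open now [(2,1) g=3 f=8, (2,2) g=2 f=8, (2,3) g=1 f=8, (3,0) g=3 f=6, (3,4) g=1 f=8, (4,2) g=2 f=6, (4,3) g=1 f=6]
step 3: expand (3,0) (f=6, h=3) → closed; open now [(2,0) g=4 f=8, (2,1) g=3 f=8, (2,2) g=2 f=8, (2,3) g=1 f=8, (3,4) g=1 f=8, (4,0) g=4 f=6, (4,2) g=2 f=6, (4,3) g=1 f=6]

order=[(3,2) → (3,1) → (3,0)]; open=[(2,0) g=4 f=8, (2,1) g=3 f=8, (2,2) g=2 f=8, (2,3) g=1 f=8, (3,4) g=1 f=8, (4,0) g=4 f=6, (4,2) g=2 f=6, (4,3) g=1 f=6]; closed=[(3,0), (3,1), (3,2), (3,3)]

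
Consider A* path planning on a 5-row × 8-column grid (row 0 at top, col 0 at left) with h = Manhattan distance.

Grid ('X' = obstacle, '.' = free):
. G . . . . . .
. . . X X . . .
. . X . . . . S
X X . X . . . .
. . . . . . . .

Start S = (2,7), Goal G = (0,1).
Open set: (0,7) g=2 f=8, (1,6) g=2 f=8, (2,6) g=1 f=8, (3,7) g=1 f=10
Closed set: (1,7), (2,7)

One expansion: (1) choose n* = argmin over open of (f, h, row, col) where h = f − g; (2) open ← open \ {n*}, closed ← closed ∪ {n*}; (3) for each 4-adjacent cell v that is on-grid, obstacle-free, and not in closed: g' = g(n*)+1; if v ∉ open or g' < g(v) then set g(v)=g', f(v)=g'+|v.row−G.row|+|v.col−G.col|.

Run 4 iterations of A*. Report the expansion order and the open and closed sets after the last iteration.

step 1: expand (0,7) (f=8, h=6) → closed; open now [(0,6) g=3 f=8, (1,6) g=2 f=8, (2,6) g=1 f=8, (3,7) g=1 f=10]
step 2: expand (0,6) (f=8, h=5) → closed; open now [(0,5) g=4 f=8, (1,6) g=2 f=8, (2,6) g=1 f=8, (3,7) g=1 f=10]
step 3: expand (0,5) (f=8, h=4) → closed; open now [(0,4) g=5 f=8, (1,5) g=5 f=10, (1,6) g=2 f=8, (2,6) g=1 f=8, (3,7) g=1 f=10]
step 4: expand (0,4) (f=8, h=3) → closed; open now [(0,3) g=6 f=8, (1,5) g=5 f=10, (1,6) g=2 f=8, (2,6) g=1 f=8, (3,7) g=1 f=10]

order=[(0,7) → (0,6) → (0,5) → (0,4)]; open=[(0,3) g=6 f=8, (1,5) g=5 f=10, (1,6) g=2 f=8, (2,6) g=1 f=8, (3,7) g=1 f=10]; closed=[(0,4), (0,5), (0,6), (0,7), (1,7), (2,7)]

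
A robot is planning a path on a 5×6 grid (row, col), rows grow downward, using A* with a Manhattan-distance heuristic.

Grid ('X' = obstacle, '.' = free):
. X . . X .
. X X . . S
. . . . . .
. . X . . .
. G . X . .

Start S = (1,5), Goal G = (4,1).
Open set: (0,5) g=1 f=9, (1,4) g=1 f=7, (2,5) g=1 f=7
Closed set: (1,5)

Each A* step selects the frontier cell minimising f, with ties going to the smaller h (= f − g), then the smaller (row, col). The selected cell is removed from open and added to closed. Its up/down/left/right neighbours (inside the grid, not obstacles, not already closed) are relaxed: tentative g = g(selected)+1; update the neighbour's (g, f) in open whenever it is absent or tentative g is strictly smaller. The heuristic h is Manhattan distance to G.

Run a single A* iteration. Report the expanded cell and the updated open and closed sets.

step 1: expand (1,4) (f=7, h=6) → closed; open now [(0,5) g=1 f=9, (1,3) g=2 f=7, (2,4) g=2 f=7, (2,5) g=1 f=7]

expanded=(1,4); open=[(0,5) g=1 f=9, (1,3) g=2 f=7, (2,4) g=2 f=7, (2,5) g=1 f=7]; closed=[(1,4), (1,5)]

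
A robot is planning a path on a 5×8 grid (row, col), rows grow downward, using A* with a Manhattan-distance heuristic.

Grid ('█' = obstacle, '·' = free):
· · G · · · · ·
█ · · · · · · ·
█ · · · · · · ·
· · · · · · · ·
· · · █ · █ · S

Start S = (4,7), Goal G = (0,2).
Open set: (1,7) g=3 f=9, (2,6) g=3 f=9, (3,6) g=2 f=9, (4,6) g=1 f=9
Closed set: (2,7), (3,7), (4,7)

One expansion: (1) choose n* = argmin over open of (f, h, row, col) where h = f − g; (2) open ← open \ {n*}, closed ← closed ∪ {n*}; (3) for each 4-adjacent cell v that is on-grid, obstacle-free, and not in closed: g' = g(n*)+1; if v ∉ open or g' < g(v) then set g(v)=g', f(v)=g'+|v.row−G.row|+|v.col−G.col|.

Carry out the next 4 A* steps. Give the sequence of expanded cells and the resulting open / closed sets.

step 1: expand (1,7) (f=9, h=6) → closed; open now [(0,7) g=4 f=9, (1,6) g=4 f=9, (2,6) g=3 f=9, (3,6) g=2 f=9, (4,6) g=1 f=9]
step 2: expand (0,7) (f=9, h=5) → closed; open now [(0,6) g=5 f=9, (1,6) g=4 f=9, (2,6) g=3 f=9, (3,6) g=2 f=9, (4,6) g=1 f=9]
step 3: expand (0,6) (f=9, h=4) → closed; open now [(0,5) g=6 f=9, (1,6) g=4 f=9, (2,6) g=3 f=9, (3,6) g=2 f=9, (4,6) g=1 f=9]
step 4: expand (0,5) (f=9, h=3) → closed; open now [(0,4) g=7 f=9, (1,5) g=7 f=11, (1,6) g=4 f=9, (2,6) g=3 f=9, (3,6) g=2 f=9, (4,6) g=1 f=9]

order=[(1,7) → (0,7) → (0,6) → (0,5)]; open=[(0,4) g=7 f=9, (1,5) g=7 f=11, (1,6) g=4 f=9, (2,6) g=3 f=9, (3,6) g=2 f=9, (4,6) g=1 f=9]; closed=[(0,5), (0,6), (0,7), (1,7), (2,7), (3,7), (4,7)]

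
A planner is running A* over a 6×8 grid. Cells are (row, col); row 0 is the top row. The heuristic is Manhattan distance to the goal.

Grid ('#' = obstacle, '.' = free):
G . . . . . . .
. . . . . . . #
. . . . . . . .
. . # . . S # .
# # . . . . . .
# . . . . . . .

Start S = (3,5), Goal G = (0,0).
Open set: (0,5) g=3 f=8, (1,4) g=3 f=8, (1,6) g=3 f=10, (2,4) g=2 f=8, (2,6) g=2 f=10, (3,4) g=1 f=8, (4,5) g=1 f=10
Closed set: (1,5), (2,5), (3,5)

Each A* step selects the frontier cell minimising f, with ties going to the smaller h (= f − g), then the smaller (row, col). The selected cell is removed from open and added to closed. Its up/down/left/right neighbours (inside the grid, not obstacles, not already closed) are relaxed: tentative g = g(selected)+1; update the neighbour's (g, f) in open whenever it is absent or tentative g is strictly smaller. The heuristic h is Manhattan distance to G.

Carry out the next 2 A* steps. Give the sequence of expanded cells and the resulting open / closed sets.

step 1: expand (0,5) (f=8, h=5) → closed; open now [(0,4) g=4 f=8, (0,6) g=4 f=10, (1,4) g=3 f=8, (1,6) g=3 f=10, (2,4) g=2 f=8, (2,6) g=2 f=10, (3,4) g=1 f=8, (4,5) g=1 f=10]
step 2: expand (0,4) (f=8, h=4) → closed; open now [(0,3) g=5 f=8, (0,6) g=4 f=10, (1,4) g=3 f=8, (1,6) g=3 f=10, (2,4) g=2 f=8, (2,6) g=2 f=10, (3,4) g=1 f=8, (4,5) g=1 f=10]

order=[(0,5) → (0,4)]; open=[(0,3) g=5 f=8, (0,6) g=4 f=10, (1,4) g=3 f=8, (1,6) g=3 f=10, (2,4) g=2 f=8, (2,6) g=2 f=10, (3,4) g=1 f=8, (4,5) g=1 f=10]; closed=[(0,4), (0,5), (1,5), (2,5), (3,5)]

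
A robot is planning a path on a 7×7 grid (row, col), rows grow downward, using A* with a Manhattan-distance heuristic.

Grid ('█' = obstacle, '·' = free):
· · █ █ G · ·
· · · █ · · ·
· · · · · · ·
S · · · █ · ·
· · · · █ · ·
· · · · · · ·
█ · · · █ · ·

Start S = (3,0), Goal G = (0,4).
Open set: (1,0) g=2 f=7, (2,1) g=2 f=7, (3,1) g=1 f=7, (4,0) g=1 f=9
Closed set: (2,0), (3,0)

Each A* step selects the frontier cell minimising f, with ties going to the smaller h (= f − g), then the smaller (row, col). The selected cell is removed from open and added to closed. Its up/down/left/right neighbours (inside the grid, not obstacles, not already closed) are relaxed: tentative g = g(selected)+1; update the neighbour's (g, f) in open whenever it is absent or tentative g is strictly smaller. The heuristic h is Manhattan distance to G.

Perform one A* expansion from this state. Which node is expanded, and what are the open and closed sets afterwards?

step 1: expand (1,0) (f=7, h=5) → closed; open now [(0,0) g=3 f=7, (1,1) g=3 f=7, (2,1) g=2 f=7, (3,1) g=1 f=7, (4,0) g=1 f=9]

expanded=(1,0); open=[(0,0) g=3 f=7, (1,1) g=3 f=7, (2,1) g=2 f=7, (3,1) g=1 f=7, (4,0) g=1 f=9]; closed=[(1,0), (2,0), (3,0)]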